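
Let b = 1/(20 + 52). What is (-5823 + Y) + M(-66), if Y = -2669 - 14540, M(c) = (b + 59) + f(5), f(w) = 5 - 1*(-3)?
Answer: -1653479/72 ≈ -22965.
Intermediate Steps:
f(w) = 8 (f(w) = 5 + 3 = 8)
b = 1/72 ≈ 0.013889
M(c) = 4825/72 (M(c) = (1/72 + 59) + 8 = 4249/72 + 8 = 4825/72)
Y = -17209
(-5823 + Y) + M(-66) = (-5823 - 17209) + 4825/72 = -23032 + 4825/72 = -1653479/72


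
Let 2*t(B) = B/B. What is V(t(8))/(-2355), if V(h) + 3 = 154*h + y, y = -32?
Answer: -14/785 ≈ -0.017834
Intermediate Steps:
t(B) = ½ (t(B) = (B/B)/2 = (½)*1 = ½)
V(h) = -35 + 154*h (V(h) = -3 + (154*h - 32) = -3 + (-32 + 154*h) = -35 + 154*h)
V(t(8))/(-2355) = (-35 + 154*(½))/(-2355) = (-35 + 77)*(-1/2355) = 42*(-1/2355) = -14/785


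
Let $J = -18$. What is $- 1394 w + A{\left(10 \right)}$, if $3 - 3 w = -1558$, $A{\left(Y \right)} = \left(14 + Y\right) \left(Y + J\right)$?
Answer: $- \frac{2176610}{3} \approx -7.2554 \cdot 10^{5}$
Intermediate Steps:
$A{\left(Y \right)} = \left(-18 + Y\right) \left(14 + Y\right)$ ($A{\left(Y \right)} = \left(14 + Y\right) \left(Y - 18\right) = \left(14 + Y\right) \left(-18 + Y\right) = \left(-18 + Y\right) \left(14 + Y\right)$)
$w = \frac{1561}{3}$ ($w = 1 - - \frac{1558}{3} = 1 + \frac{1558}{3} = \frac{1561}{3} \approx 520.33$)
$- 1394 w + A{\left(10 \right)} = \left(-1394\right) \frac{1561}{3} - \left(292 - 100\right) = - \frac{2176034}{3} - 192 = - \frac{2176610}{3}$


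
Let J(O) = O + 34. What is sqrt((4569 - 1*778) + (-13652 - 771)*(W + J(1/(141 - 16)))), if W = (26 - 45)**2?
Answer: I*sqrt(3558380865)/25 ≈ 2386.1*I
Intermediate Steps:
W = 361 (W = (-19)**2 = 361)
J(O) = 34 + O
sqrt((4569 - 1*778) + (-13652 - 771)*(W + J(1/(141 - 16)))) = sqrt((4569 - 1*778) + (-13652 - 771)*(361 + (34 + 1/(141 - 16)))) = sqrt((4569 - 778) - 14423*(361 + (34 + 1/125))) = sqrt(3791 - 14423*(361 + (34 + 1/125))) = sqrt(3791 - 14423*(361 + 4251/125)) = sqrt(3791 - 14423*49376/125) = sqrt(3791 - 712150048/125) = sqrt(-711676173/125) = I*sqrt(3558380865)/25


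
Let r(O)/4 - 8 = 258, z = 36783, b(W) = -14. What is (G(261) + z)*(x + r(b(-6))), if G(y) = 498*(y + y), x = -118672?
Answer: -34898880312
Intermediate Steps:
r(O) = 1064 (r(O) = 32 + 4*258 = 32 + 1032 = 1064)
G(y) = 996*y (G(y) = 498*(2*y) = 996*y)
(G(261) + z)*(x + r(b(-6))) = (996*261 + 36783)*(-118672 + 1064) = (259956 + 36783)*(-117608) = 296739*(-117608) = -34898880312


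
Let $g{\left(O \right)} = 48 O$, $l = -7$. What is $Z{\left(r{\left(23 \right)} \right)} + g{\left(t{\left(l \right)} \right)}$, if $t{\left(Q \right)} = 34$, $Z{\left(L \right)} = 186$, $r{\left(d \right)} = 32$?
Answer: $1818$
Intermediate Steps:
$Z{\left(r{\left(23 \right)} \right)} + g{\left(t{\left(l \right)} \right)} = 186 + 48 \cdot 34 = 186 + 1632 = 1818$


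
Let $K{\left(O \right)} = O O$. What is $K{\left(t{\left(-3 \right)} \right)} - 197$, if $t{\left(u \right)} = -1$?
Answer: $-196$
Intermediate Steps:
$K{\left(O \right)} = O^{2}$
$K{\left(t{\left(-3 \right)} \right)} - 197 = \left(-1\right)^{2} - 197 = 1 - 197 = -196$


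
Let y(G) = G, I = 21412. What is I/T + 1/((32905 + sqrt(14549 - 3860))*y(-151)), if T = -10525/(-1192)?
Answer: 4172822776098391419/1720753076196400 + sqrt(10689)/163491978736 ≈ 2425.0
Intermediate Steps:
T = 10525/1192 (T = -10525*(-1/1192) = 10525/1192 ≈ 8.8297)
I/T + 1/((32905 + sqrt(14549 - 3860))*y(-151)) = 21412/(10525/1192) + 1/((32905 + sqrt(14549 - 3860))*(-151)) = 21412*(1192/10525) - 1/151/(32905 + sqrt(10689)) = 25523104/10525 - 1/(151*(32905 + sqrt(10689)))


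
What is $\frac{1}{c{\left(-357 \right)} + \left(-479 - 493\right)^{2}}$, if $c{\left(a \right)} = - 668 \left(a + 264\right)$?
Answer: $\frac{1}{1006908} \approx 9.9314 \cdot 10^{-7}$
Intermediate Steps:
$c{\left(a \right)} = -176352 - 668 a$ ($c{\left(a \right)} = - 668 \left(264 + a\right) = -176352 - 668 a$)
$\frac{1}{c{\left(-357 \right)} + \left(-479 - 493\right)^{2}} = \frac{1}{\left(-176352 - -238476\right) + \left(-479 - 493\right)^{2}} = \frac{1}{\left(-176352 + 238476\right) + \left(-972\right)^{2}} = \frac{1}{62124 + 944784} = \frac{1}{1006908}$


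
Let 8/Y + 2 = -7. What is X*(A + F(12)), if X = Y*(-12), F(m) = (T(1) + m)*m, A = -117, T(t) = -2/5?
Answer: 1184/5 ≈ 236.80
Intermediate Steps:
Y = -8/9 (Y = 8/(-2 - 7) = 8/(-9) = 8*(-1/9) = -8/9 ≈ -0.88889)
T(t) = -2/5 (T(t) = -2*1/5 = -2/5)
F(m) = m*(-2/5 + m) (F(m) = (-2/5 + m)*m = m*(-2/5 + m))
X = 32/3 (X = -8/9*(-12) = 32/3 ≈ 10.667)
X*(A + F(12)) = 32*(-117 + (1/5)*12*(-2 + 5*12))/3 = 32*(-117 + (1/5)*12*(-2 + 60))/3 = 32*(-117 + (1/5)*12*58)/3 = 32*(-117 + 696/5)/3 = (32/3)*(111/5) = 1184/5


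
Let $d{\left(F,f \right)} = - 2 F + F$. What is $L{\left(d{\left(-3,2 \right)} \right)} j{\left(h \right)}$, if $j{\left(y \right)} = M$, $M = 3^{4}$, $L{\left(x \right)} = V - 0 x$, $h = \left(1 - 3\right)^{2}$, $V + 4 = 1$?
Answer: $-243$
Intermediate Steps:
$V = -3$ ($V = -4 + 1 = -3$)
$d{\left(F,f \right)} = - F$
$h = 4$ ($h = \left(-2\right)^{2} = 4$)
$L{\left(x \right)} = -3$ ($L{\left(x \right)} = -3 - 0 x = -3 - 0 = -3 + 0 = -3$)
$M = 81$
$j{\left(y \right)} = 81$
$L{\left(d{\left(-3,2 \right)} \right)} j{\left(h \right)} = \left(-3\right) 81 = -243$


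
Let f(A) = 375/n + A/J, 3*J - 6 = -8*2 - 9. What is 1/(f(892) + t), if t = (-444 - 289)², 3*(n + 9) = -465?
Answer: 3116/1673746535 ≈ 1.8617e-6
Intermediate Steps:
n = -164 (n = -9 + (⅓)*(-465) = -9 - 155 = -164)
t = 537289 (t = (-733)² = 537289)
J = -19/3 (J = 2 + (-8*2 - 9)/3 = 2 + (-16 - 9)/3 = 2 + (⅓)*(-25) = 2 - 25/3 = -19/3 ≈ -6.3333)
f(A) = -375/164 - 3*A/19 (f(A) = 375/(-164) + A/(-19/3) = 375*(-1/164) + A*(-3/19) = -375/164 - 3*A/19)
1/(f(892) + t) = 1/((-375/164 - 3/19*892) + 537289) = 1/((-375/164 - 2676/19) + 537289) = 1/(-445989/3116 + 537289) = 1/(1673746535/3116) = 3116/1673746535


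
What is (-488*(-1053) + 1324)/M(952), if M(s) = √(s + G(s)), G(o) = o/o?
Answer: 515188*√953/953 ≈ 16689.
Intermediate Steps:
G(o) = 1
M(s) = √(1 + s) (M(s) = √(s + 1) = √(1 + s))
(-488*(-1053) + 1324)/M(952) = (-488*(-1053) + 1324)/(√(1 + 952)) = (513864 + 1324)/(√953) = 515188*(√953/953) = 515188*√953/953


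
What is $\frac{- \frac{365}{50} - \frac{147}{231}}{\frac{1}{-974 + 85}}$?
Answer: $\frac{776097}{110} \approx 7055.4$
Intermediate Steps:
$\frac{- \frac{365}{50} - \frac{147}{231}}{\frac{1}{-974 + 85}} = \frac{\left(-365\right) \frac{1}{50} - \frac{7}{11}}{\frac{1}{-889}} = \frac{- \frac{73}{10} - \frac{7}{11}}{- \frac{1}{889}} = \left(- \frac{873}{110}\right) \left(-889\right) = \frac{776097}{110}$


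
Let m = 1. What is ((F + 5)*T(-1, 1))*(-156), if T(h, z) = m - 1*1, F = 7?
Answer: 0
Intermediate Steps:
T(h, z) = 0 (T(h, z) = 1 - 1*1 = 1 - 1 = 0)
((F + 5)*T(-1, 1))*(-156) = ((7 + 5)*0)*(-156) = (12*0)*(-156) = 0*(-156) = 0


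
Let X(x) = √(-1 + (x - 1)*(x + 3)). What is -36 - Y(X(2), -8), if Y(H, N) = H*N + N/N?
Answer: -21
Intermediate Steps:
X(x) = √(-1 + (-1 + x)*(3 + x))
Y(H, N) = 1 + H*N (Y(H, N) = H*N + 1 = 1 + H*N)
-36 - Y(X(2), -8) = -36 - (1 + √(-4 + 2² + 2*2)*(-8)) = -36 - (1 + √(-4 + 4 + 4)*(-8)) = -36 - (1 + √4*(-8)) = -36 - (1 + 2*(-8)) = -36 - (1 - 16) = -36 - 1*(-15) = -36 + 15 = -21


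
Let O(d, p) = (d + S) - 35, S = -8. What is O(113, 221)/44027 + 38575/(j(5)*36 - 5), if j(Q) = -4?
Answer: -1698331095/6560023 ≈ -258.89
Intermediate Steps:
O(d, p) = -43 + d (O(d, p) = (d - 8) - 35 = (-8 + d) - 35 = -43 + d)
O(113, 221)/44027 + 38575/(j(5)*36 - 5) = (-43 + 113)/44027 + 38575/(-4*36 - 5) = 70*(1/44027) + 38575/(-144 - 5) = 70/44027 + 38575/(-149) = 70/44027 + 38575*(-1/149) = 70/44027 - 38575/149 = -1698331095/6560023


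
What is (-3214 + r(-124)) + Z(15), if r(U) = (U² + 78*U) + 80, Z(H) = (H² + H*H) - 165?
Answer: 2855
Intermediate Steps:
Z(H) = -165 + 2*H² (Z(H) = (H² + H²) - 165 = 2*H² - 165 = -165 + 2*H²)
r(U) = 80 + U² + 78*U
(-3214 + r(-124)) + Z(15) = (-3214 + (80 + (-124)² + 78*(-124))) + (-165 + 2*15²) = (-3214 + (80 + 15376 - 9672)) + (-165 + 2*225) = (-3214 + 5784) + (-165 + 450) = 2570 + 285 = 2855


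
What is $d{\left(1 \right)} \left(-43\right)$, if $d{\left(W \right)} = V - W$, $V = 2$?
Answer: $-43$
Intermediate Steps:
$d{\left(W \right)} = 2 - W$
$d{\left(1 \right)} \left(-43\right) = \left(2 - 1\right) \left(-43\right) = 1 \left(-43\right) = -43$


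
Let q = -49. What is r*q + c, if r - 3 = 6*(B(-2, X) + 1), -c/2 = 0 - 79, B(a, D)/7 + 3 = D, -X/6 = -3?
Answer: -31153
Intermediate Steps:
X = 18 (X = -6*(-3) = 18)
B(a, D) = -21 + 7*D
c = 158 (c = -2*(0 - 79) = -2*(-79) = 158)
r = 639 (r = 3 + 6*((-21 + 7*18) + 1) = 3 + 6*((-21 + 126) + 1) = 3 + 6*(105 + 1) = 3 + 6*106 = 3 + 636 = 639)
r*q + c = 639*(-49) + 158 = -31311 + 158 = -31153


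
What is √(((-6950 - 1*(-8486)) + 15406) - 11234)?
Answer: 2*√1427 ≈ 75.551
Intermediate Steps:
√(((-6950 - 1*(-8486)) + 15406) - 11234) = √(((-6950 + 8486) + 15406) - 11234) = √((1536 + 15406) - 11234) = √(16942 - 11234) = √5708 = 2*√1427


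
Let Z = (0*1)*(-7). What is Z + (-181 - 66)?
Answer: -247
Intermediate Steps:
Z = 0 (Z = 0*(-7) = 0)
Z + (-181 - 66) = 0 + (-181 - 66) = 0 - 247 = -247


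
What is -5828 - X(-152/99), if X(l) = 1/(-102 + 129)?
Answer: -157357/27 ≈ -5828.0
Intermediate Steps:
X(l) = 1/27
-5828 - X(-152/99) = -5828 - 1*1/27 = -5828 - 1/27 = -157357/27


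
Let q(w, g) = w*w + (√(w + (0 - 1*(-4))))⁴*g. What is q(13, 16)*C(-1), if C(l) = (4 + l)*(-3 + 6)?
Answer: 43137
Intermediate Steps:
C(l) = 12 + 3*l (C(l) = (4 + l)*3 = 12 + 3*l)
q(w, g) = w² + g*(4 + w)² (q(w, g) = w² + (√(w + (0 + 4)))⁴*g = w² + (√(w + 4))⁴*g = w² + (√(4 + w))⁴*g = w² + (4 + w)²*g = w² + g*(4 + w)²)
q(13, 16)*C(-1) = (13² + 16*(4 + 13)²)*(12 + 3*(-1)) = (169 + 16*17²)*(12 - 3) = (169 + 16*289)*9 = (169 + 4624)*9 = 4793*9 = 43137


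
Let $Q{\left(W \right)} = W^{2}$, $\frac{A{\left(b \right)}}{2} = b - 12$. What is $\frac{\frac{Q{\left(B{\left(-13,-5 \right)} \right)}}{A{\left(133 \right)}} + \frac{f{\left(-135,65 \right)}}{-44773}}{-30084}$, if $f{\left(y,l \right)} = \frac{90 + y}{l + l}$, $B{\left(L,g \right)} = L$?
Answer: $- \frac{49183685}{2118753816036} \approx -2.3214 \cdot 10^{-5}$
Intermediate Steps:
$f{\left(y,l \right)} = \frac{90 + y}{2 l}$
$A{\left(b \right)} = -24 + 2 b$ ($A{\left(b \right)} = 2 \left(b - 12\right) = 2 \left(-12 + b\right) = -24 + 2 b$)
$\frac{\frac{Q{\left(B{\left(-13,-5 \right)} \right)}}{A{\left(133 \right)}} + \frac{f{\left(-135,65 \right)}}{-44773}}{-30084} = \frac{\frac{\left(-13\right)^{2}}{-24 + 2 \cdot 133} + \frac{\frac{1}{2} \cdot \frac{1}{65} \left(90 - 135\right)}{-44773}}{-30084} = \left(\frac{169}{-24 + 266} + \frac{1}{2} \cdot \frac{1}{65} \left(-45\right) \left(- \frac{1}{44773}\right)\right) \left(- \frac{1}{30084}\right) = \left(\frac{169}{242} - - \frac{9}{1164098}\right) \left(- \frac{1}{30084}\right) = \left(169 \cdot \frac{1}{242} + \frac{9}{1164098}\right) \left(- \frac{1}{30084}\right) = \left(\frac{169}{242} + \frac{9}{1164098}\right) \left(- \frac{1}{30084}\right) = \frac{49183685}{70427929} \left(- \frac{1}{30084}\right) = - \frac{49183685}{2118753816036}$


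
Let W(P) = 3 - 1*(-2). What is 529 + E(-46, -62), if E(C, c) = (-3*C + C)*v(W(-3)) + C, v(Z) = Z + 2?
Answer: 1127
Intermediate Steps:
W(P) = 5 (W(P) = 3 + 2 = 5)
v(Z) = 2 + Z
E(C, c) = -13*C (E(C, c) = (-3*C + C)*(2 + 5) + C = -2*C*7 + C = -14*C + C = -13*C)
529 + E(-46, -62) = 529 - 13*(-46) = 529 + 598 = 1127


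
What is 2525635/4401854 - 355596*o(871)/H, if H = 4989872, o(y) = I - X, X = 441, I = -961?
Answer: 68972734490509/686396500709 ≈ 100.49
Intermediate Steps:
o(y) = -1402 (o(y) = -961 - 1*441 = -961 - 441 = -1402)
2525635/4401854 - 355596*o(871)/H = 2525635/4401854 - 355596/(4989872/(-1402)) = 2525635*(1/4401854) - 355596/(4989872*(-1/1402)) = 2525635/4401854 - 355596/(-2494936/701) = 2525635/4401854 - 355596*(-701/2494936) = 2525635/4401854 + 62318199/623734 = 68972734490509/686396500709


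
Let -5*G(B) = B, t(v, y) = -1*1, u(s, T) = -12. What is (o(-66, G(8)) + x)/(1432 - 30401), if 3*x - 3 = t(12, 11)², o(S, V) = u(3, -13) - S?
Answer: -166/86907 ≈ -0.0019101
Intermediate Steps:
t(v, y) = -1
G(B) = -B/5
o(S, V) = -12 - S
x = 4/3 (x = 1 + (⅓)*(-1)² = 1 + (⅓)*1 = 1 + ⅓ = 4/3 ≈ 1.3333)
(o(-66, G(8)) + x)/(1432 - 30401) = ((-12 - 1*(-66)) + 4/3)/(1432 - 30401) = ((-12 + 66) + 4/3)/(-28969) = (54 + 4/3)*(-1/28969) = (166/3)*(-1/28969) = -166/86907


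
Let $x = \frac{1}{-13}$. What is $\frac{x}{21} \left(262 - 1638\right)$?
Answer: $\frac{1376}{273} \approx 5.0403$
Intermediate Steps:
$x = - \frac{1}{13} \approx -0.076923$
$\frac{x}{21} \left(262 - 1638\right) = - \frac{1}{13 \cdot 21} \left(262 - 1638\right) = \left(- \frac{1}{13}\right) \frac{1}{21} \left(262 - 1638\right) = \left(- \frac{1}{273}\right) \left(-1376\right) = \frac{1376}{273}$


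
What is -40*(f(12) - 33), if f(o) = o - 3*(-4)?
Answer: 360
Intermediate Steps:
f(o) = 12 + o (f(o) = o + 12 = 12 + o)
-40*(f(12) - 33) = -40*((12 + 12) - 33) = -40*(24 - 33) = -40*(-9) = 360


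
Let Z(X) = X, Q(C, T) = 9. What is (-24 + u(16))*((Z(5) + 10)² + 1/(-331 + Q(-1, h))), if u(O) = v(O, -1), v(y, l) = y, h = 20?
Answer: -289796/161 ≈ -1800.0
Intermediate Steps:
u(O) = O
(-24 + u(16))*((Z(5) + 10)² + 1/(-331 + Q(-1, h))) = (-24 + 16)*((5 + 10)² + 1/(-331 + 9)) = -8*(15² + 1/(-322)) = -8*(225 - 1/322) = -8*72449/322 = -289796/161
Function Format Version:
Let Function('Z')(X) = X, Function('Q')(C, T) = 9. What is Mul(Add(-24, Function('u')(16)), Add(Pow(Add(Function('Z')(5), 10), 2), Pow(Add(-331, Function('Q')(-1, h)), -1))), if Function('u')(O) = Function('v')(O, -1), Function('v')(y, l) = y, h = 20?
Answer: Rational(-289796, 161) ≈ -1800.0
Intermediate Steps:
Function('u')(O) = O
Mul(Add(-24, Function('u')(16)), Add(Pow(Add(Function('Z')(5), 10), 2), Pow(Add(-331, Function('Q')(-1, h)), -1))) = Mul(Add(-24, 16), Add(Pow(Add(5, 10), 2), Pow(Add(-331, 9), -1))) = Mul(-8, Add(Pow(15, 2), Pow(-322, -1))) = Mul(-8, Add(225, Rational(-1, 322))) = Mul(-8, Rational(72449, 322)) = Rational(-289796, 161)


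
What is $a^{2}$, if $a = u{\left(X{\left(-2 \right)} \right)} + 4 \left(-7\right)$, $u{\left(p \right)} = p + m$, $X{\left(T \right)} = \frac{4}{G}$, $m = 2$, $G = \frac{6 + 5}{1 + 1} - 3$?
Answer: $\frac{14884}{25} \approx 595.36$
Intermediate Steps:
$G = \frac{5}{2}$ ($G = \frac{11}{2} - 3 = \frac{5}{2} \approx 2.5$)
$X{\left(T \right)} = \frac{8}{5}$ ($X{\left(T \right)} = \frac{4}{\frac{5}{2}} = 4 \cdot \frac{2}{5} = \frac{8}{5}$)
$u{\left(p \right)} = 2 + p$ ($u{\left(p \right)} = p + 2 = 2 + p$)
$a = - \frac{122}{5}$ ($a = \left(2 + \frac{8}{5}\right) + 4 \left(-7\right) = \frac{18}{5} - 28 = - \frac{122}{5} \approx -24.4$)
$a^{2} = \left(- \frac{122}{5}\right)^{2} = \frac{14884}{25}$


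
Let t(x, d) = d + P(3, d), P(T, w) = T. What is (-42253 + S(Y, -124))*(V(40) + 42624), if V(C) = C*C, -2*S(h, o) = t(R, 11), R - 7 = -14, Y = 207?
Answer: -1868906240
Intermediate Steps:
R = -7 (R = 7 - 14 = -7)
t(x, d) = 3 + d (t(x, d) = d + 3 = 3 + d)
S(h, o) = -7 (S(h, o) = -(3 + 11)/2 = -½*14 = -7)
V(C) = C²
(-42253 + S(Y, -124))*(V(40) + 42624) = (-42253 - 7)*(40² + 42624) = -42260*(1600 + 42624) = -42260*44224 = -1868906240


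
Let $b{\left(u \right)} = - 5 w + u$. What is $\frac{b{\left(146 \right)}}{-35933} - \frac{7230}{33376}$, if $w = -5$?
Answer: $- \frac{132751443}{599649904} \approx -0.22138$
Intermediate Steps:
$b{\left(u \right)} = 25 + u$ ($b{\left(u \right)} = \left(-5\right) \left(-5\right) + u = 25 + u$)
$\frac{b{\left(146 \right)}}{-35933} - \frac{7230}{33376} = \frac{25 + 146}{-35933} - \frac{7230}{33376} = 171 \left(- \frac{1}{35933}\right) - \frac{3615}{16688} = - \frac{171}{35933} - \frac{3615}{16688} = - \frac{132751443}{599649904}$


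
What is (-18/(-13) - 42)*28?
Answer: -14784/13 ≈ -1137.2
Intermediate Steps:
(-18/(-13) - 42)*28 = (-18*(-1/13) - 42)*28 = (18/13 - 42)*28 = -528/13*28 = -14784/13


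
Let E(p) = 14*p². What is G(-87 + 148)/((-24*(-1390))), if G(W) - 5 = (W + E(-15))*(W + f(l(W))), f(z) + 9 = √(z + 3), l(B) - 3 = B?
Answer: 55659/11120 + 3211*√67/33360 ≈ 5.7932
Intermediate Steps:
l(B) = 3 + B
f(z) = -9 + √(3 + z) (f(z) = -9 + √(z + 3) = -9 + √(3 + z))
G(W) = 5 + (3150 + W)*(-9 + W + √(6 + W)) (G(W) = 5 + (W + 14*(-15)²)*(W + (-9 + √(3 + (3 + W)))) = 5 + (W + 14*225)*(W + (-9 + √(6 + W))) = 5 + (W + 3150)*(-9 + W + √(6 + W)) = 5 + (3150 + W)*(-9 + W + √(6 + W)))
G(-87 + 148)/((-24*(-1390))) = (-28345 + (-87 + 148)² + 3141*(-87 + 148) + 3150*√(6 + (-87 + 148)) + (-87 + 148)*√(6 + (-87 + 148)))/((-24*(-1390))) = (-28345 + 61² + 3141*61 + 3150*√(6 + 61) + 61*√(6 + 61))/33360 = (-28345 + 3721 + 191601 + 3150*√67 + 61*√67)*(1/33360) = (166977 + 3211*√67)*(1/33360) = 55659/11120 + 3211*√67/33360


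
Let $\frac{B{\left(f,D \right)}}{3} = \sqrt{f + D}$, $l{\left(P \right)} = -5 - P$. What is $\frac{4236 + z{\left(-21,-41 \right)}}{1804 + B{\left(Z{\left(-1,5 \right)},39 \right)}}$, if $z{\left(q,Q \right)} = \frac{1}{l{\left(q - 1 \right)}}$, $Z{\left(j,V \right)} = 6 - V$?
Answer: $\frac{32477863}{13829738} - \frac{216039 \sqrt{10}}{27659476} \approx 2.3237$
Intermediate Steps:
$B{\left(f,D \right)} = 3 \sqrt{D + f}$ ($B{\left(f,D \right)} = 3 \sqrt{f + D} = 3 \sqrt{D + f}$)
$z{\left(q,Q \right)} = \frac{1}{-4 - q}$ ($z{\left(q,Q \right)} = \frac{1}{-5 - \left(q - 1\right)} = \frac{1}{-5 - \left(-1 + q\right)} = \frac{1}{-4 - q}$)
$\frac{4236 + z{\left(-21,-41 \right)}}{1804 + B{\left(Z{\left(-1,5 \right)},39 \right)}} = \frac{4236 - \frac{1}{4 - 21}}{1804 + 3 \sqrt{39 + \left(6 - 5\right)}} = \frac{4236 - \frac{1}{-17}}{1804 + 3 \sqrt{39 + \left(6 - 5\right)}} = \frac{4236 - - \frac{1}{17}}{1804 + 3 \sqrt{39 + 1}} = \frac{4236 + \frac{1}{17}}{1804 + 3 \sqrt{40}} = \frac{72013}{17 \left(1804 + 3 \cdot 2 \sqrt{10}\right)} = \frac{72013}{17 \left(1804 + 6 \sqrt{10}\right)}$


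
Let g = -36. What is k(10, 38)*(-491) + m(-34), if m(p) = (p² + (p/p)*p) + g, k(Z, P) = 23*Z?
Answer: -111844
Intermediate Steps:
m(p) = -36 + p + p² (m(p) = (p² + (p/p)*p) - 36 = (p² + 1*p) - 36 = (p² + p) - 36 = (p + p²) - 36 = -36 + p + p²)
k(10, 38)*(-491) + m(-34) = (23*10)*(-491) + (-36 - 34 + (-34)²) = 230*(-491) + (-36 - 34 + 1156) = -112930 + 1086 = -111844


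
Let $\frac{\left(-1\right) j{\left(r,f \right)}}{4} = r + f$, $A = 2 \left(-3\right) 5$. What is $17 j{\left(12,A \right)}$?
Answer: $1224$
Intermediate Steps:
$A = -30$ ($A = \left(-6\right) 5 = -30$)
$j{\left(r,f \right)} = - 4 f - 4 r$ ($j{\left(r,f \right)} = - 4 \left(r + f\right) = - 4 \left(f + r\right) = - 4 f - 4 r$)
$17 j{\left(12,A \right)} = 17 \left(\left(-4\right) \left(-30\right) - 48\right) = 17 \left(120 - 48\right) = 17 \cdot 72 = 1224$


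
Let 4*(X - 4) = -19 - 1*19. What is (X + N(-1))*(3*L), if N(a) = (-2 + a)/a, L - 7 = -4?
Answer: -45/2 ≈ -22.500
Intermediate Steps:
L = 3 (L = 7 - 4 = 3)
N(a) = (-2 + a)/a
X = -11/2 (X = 4 + (-19 - 1*19)/4 = 4 + (-19 - 19)/4 = 4 + (1/4)*(-38) = 4 - 19/2 = -11/2 ≈ -5.5000)
(X + N(-1))*(3*L) = (-11/2 + (-2 - 1)/(-1))*(3*3) = (-11/2 - 1*(-3))*9 = (-11/2 + 3)*9 = -5/2*9 = -45/2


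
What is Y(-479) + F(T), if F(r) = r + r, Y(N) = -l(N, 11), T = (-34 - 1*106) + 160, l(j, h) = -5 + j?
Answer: 524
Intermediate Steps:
T = 20 (T = (-34 - 106) + 160 = -140 + 160 = 20)
Y(N) = 5 - N (Y(N) = -(-5 + N) = 5 - N)
F(r) = 2*r
Y(-479) + F(T) = (5 - 1*(-479)) + 2*20 = (5 + 479) + 40 = 484 + 40 = 524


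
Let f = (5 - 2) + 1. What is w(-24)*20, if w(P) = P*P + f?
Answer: 11600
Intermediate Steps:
f = 4 (f = 3 + 1 = 4)
w(P) = 4 + P² (w(P) = P*P + 4 = P² + 4 = 4 + P²)
w(-24)*20 = (4 + (-24)²)*20 = (4 + 576)*20 = 580*20 = 11600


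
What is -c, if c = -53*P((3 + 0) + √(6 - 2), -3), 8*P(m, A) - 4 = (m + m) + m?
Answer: 1007/8 ≈ 125.88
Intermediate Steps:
P(m, A) = ½ + 3*m/8 (P(m, A) = ½ + ((m + m) + m)/8 = ½ + (2*m + m)/8 = ½ + (3*m)/8 = ½ + 3*m/8)
c = -1007/8 (c = -53*(½ + 3*((3 + 0) + √(6 - 2))/8) = -53*(½ + 3*(3 + √4)/8) = -53*(½ + 3*(3 + 2)/8) = -53*(½ + (3/8)*5) = -53*(½ + 15/8) = -53*19/8 = -1007/8 ≈ -125.88)
-c = -1*(-1007/8) = 1007/8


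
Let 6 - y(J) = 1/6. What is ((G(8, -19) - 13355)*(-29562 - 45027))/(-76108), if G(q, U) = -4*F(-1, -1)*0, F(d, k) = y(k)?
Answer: -996136095/76108 ≈ -13088.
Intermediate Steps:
y(J) = 35/6 (y(J) = 6 - 1/6 = 6 - 1*⅙ = 6 - ⅙ = 35/6)
F(d, k) = 35/6
G(q, U) = 0 (G(q, U) = -4*35/6*0 = -70/3*0 = 0)
((G(8, -19) - 13355)*(-29562 - 45027))/(-76108) = ((0 - 13355)*(-29562 - 45027))/(-76108) = -13355*(-74589)*(-1/76108) = 996136095*(-1/76108) = -996136095/76108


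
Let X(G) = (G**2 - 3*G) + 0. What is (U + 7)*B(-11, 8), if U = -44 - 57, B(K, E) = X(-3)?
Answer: -1692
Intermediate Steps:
X(G) = G**2 - 3*G
B(K, E) = 18 (B(K, E) = -3*(-3 - 3) = -3*(-6) = 18)
U = -101
(U + 7)*B(-11, 8) = (-101 + 7)*18 = -94*18 = -1692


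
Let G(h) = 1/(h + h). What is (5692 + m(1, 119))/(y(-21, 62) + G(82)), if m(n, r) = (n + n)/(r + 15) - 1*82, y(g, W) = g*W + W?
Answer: -61642844/13625053 ≈ -4.5242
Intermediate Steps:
y(g, W) = W + W*g (y(g, W) = W*g + W = W + W*g)
G(h) = 1/(2*h)
m(n, r) = -82 + 2*n/(15 + r) (m(n, r) = (2*n)/(15 + r) - 82 = 2*n/(15 + r) - 82 = -82 + 2*n/(15 + r))
(5692 + m(1, 119))/(y(-21, 62) + G(82)) = (5692 + 2*(-615 + 1 - 41*119)/(15 + 119))/(62*(1 - 21) + (½)/82) = (5692 + 2*(-615 + 1 - 4879)/134)/(62*(-20) + (½)*(1/82)) = (5692 + 2*(1/134)*(-5493))/(-1240 + 1/164) = (5692 - 5493/67)/(-203359/164) = (375871/67)*(-164/203359) = -61642844/13625053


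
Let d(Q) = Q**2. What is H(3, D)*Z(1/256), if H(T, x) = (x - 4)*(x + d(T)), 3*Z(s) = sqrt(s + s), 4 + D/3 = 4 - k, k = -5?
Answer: 11*sqrt(2)/2 ≈ 7.7782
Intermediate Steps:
D = 15 (D = -12 + 3*(4 - 1*(-5)) = -12 + 3*(4 + 5) = -12 + 3*9 = -12 + 27 = 15)
Z(s) = sqrt(2)*sqrt(s)/3 (Z(s) = sqrt(s + s)/3 = sqrt(2*s)/3 = (sqrt(2)*sqrt(s))/3 = sqrt(2)*sqrt(s)/3)
H(T, x) = (-4 + x)*(x + T**2) (H(T, x) = (x - 4)*(x + T**2) = (-4 + x)*(x + T**2))
H(3, D)*Z(1/256) = (15**2 - 4*15 - 4*3**2 + 15*3**2)*(sqrt(2)*sqrt(1/256)/3) = (225 - 60 - 4*9 + 15*9)*(sqrt(2)*sqrt(1/256)/3) = (225 - 60 - 36 + 135)*((1/3)*sqrt(2)*(1/16)) = 264*(sqrt(2)/48) = 11*sqrt(2)/2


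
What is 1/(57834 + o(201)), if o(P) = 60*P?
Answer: 1/69894 ≈ 1.4307e-5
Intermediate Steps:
1/(57834 + o(201)) = 1/(57834 + 60*201) = 1/(57834 + 12060) = 1/69894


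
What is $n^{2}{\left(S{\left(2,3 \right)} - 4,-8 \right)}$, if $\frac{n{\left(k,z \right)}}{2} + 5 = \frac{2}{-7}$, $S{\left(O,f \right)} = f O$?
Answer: $\frac{5476}{49} \approx 111.76$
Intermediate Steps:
$S{\left(O,f \right)} = O f$
$n{\left(k,z \right)} = - \frac{74}{7}$ ($n{\left(k,z \right)} = -10 + 2 \frac{2}{-7} = -10 + 2 \cdot 2 \left(- \frac{1}{7}\right) = -10 + 2 \left(- \frac{2}{7}\right) = -10 - \frac{4}{7} = - \frac{74}{7}$)
$n^{2}{\left(S{\left(2,3 \right)} - 4,-8 \right)} = \left(- \frac{74}{7}\right)^{2} = \frac{5476}{49}$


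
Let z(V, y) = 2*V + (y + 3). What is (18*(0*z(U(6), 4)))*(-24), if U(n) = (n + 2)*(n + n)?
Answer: 0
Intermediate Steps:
U(n) = 2*n*(2 + n) (U(n) = (2 + n)*(2*n) = 2*n*(2 + n))
z(V, y) = 3 + y + 2*V (z(V, y) = 2*V + (3 + y) = 3 + y + 2*V)
(18*(0*z(U(6), 4)))*(-24) = (18*(0*(3 + 4 + 2*(2*6*(2 + 6)))))*(-24) = (18*(0*(3 + 4 + 2*(2*6*8))))*(-24) = (18*(0*(3 + 4 + 2*96)))*(-24) = (18*(0*(3 + 4 + 192)))*(-24) = (18*(0*199))*(-24) = (18*0)*(-24) = 0*(-24) = 0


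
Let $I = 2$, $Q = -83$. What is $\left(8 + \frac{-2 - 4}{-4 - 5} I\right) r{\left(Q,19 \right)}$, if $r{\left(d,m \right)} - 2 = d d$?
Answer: $64316$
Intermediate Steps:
$r{\left(d,m \right)} = 2 + d^{2}$ ($r{\left(d,m \right)} = 2 + d d = 2 + d^{2}$)
$\left(8 + \frac{-2 - 4}{-4 - 5} I\right) r{\left(Q,19 \right)} = \left(8 + \frac{-2 - 4}{-4 - 5} \cdot 2\right) \left(2 + \left(-83\right)^{2}\right) = \left(8 + - \frac{6}{-9} \cdot 2\right) \left(2 + 6889\right) = \left(8 + \left(-6\right) \left(- \frac{1}{9}\right) 2\right) 6891 = \left(8 + \frac{2}{3} \cdot 2\right) 6891 = \left(8 + \frac{4}{3}\right) 6891 = \frac{28}{3} \cdot 6891 = 64316$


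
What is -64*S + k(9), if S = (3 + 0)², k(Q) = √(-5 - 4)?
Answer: -576 + 3*I ≈ -576.0 + 3.0*I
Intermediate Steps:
k(Q) = 3*I (k(Q) = √(-9) = 3*I)
S = 9 (S = 3² = 9)
-64*S + k(9) = -64*9 + 3*I = -576 + 3*I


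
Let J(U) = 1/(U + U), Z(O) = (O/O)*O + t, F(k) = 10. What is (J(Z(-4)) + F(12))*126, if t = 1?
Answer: 1239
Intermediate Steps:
Z(O) = 1 + O (Z(O) = (O/O)*O + 1 = 1*O + 1 = O + 1 = 1 + O)
J(U) = 1/(2*U)
(J(Z(-4)) + F(12))*126 = (1/(2*(1 - 4)) + 10)*126 = ((½)/(-3) + 10)*126 = ((½)*(-⅓) + 10)*126 = (-⅙ + 10)*126 = (59/6)*126 = 1239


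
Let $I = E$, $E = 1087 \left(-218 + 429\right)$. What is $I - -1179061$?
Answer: $1408418$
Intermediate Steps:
$E = 229357$ ($E = 1087 \cdot 211 = 229357$)
$I = 229357$
$I - -1179061 = 229357 - -1179061 = 229357 + 1179061 = 1408418$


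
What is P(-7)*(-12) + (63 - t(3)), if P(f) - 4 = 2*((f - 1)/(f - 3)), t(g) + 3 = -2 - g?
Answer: 19/5 ≈ 3.8000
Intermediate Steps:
t(g) = -5 - g (t(g) = -3 + (-2 - g) = -5 - g)
P(f) = 4 + 2*(-1 + f)/(-3 + f) (P(f) = 4 + 2*((f - 1)/(f - 3)) = 4 + 2*((-1 + f)/(-3 + f)) = 4 + 2*(-1 + f)/(-3 + f))
P(-7)*(-12) + (63 - t(3)) = (2*(-7 + 3*(-7))/(-3 - 7))*(-12) + (63 - (-5 - 1*3)) = (2*(-7 - 21)/(-10))*(-12) + (63 - (-5 - 3)) = (2*(-⅒)*(-28))*(-12) + (63 - 1*(-8)) = (28/5)*(-12) + (63 + 8) = -336/5 + 71 = 19/5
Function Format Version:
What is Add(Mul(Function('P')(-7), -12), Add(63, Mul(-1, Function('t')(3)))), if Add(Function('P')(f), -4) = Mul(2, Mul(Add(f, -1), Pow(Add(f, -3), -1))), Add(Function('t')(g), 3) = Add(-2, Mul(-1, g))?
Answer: Rational(19, 5) ≈ 3.8000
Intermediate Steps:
Function('t')(g) = Add(-5, Mul(-1, g)) (Function('t')(g) = Add(-3, Add(-2, Mul(-1, g))) = Add(-5, Mul(-1, g)))
Function('P')(f) = Add(4, Mul(2, Pow(Add(-3, f), -1), Add(-1, f))) (Function('P')(f) = Add(4, Mul(2, Mul(Add(f, -1), Pow(Add(f, -3), -1)))) = Add(4, Mul(2, Mul(Add(-1, f), Pow(Add(-3, f), -1)))) = Add(4, Mul(2, Mul(Pow(Add(-3, f), -1), Add(-1, f)))) = Add(4, Mul(2, Pow(Add(-3, f), -1), Add(-1, f))))
Add(Mul(Function('P')(-7), -12), Add(63, Mul(-1, Function('t')(3)))) = Add(Mul(Mul(2, Pow(Add(-3, -7), -1), Add(-7, Mul(3, -7))), -12), Add(63, Mul(-1, Add(-5, Mul(-1, 3))))) = Add(Mul(Mul(2, Pow(-10, -1), Add(-7, -21)), -12), Add(63, Mul(-1, Add(-5, -3)))) = Add(Mul(Mul(2, Rational(-1, 10), -28), -12), Add(63, Mul(-1, -8))) = Add(Mul(Rational(28, 5), -12), Add(63, 8)) = Add(Rational(-336, 5), 71) = Rational(19, 5)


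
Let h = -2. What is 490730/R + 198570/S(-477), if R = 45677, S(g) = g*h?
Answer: 1589706385/7262643 ≈ 218.89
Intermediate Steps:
S(g) = -2*g (S(g) = g*(-2) = -2*g)
490730/R + 198570/S(-477) = 490730/45677 + 198570/((-2*(-477))) = 490730*(1/45677) + 198570/954 = 490730/45677 + 198570*(1/954) = 490730/45677 + 33095/159 = 1589706385/7262643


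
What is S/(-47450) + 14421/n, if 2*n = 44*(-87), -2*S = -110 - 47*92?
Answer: -5216059/688025 ≈ -7.5812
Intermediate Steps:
S = 2217 (S = -(-110 - 47*92)/2 = -(-110 - 4324)/2 = -½*(-4434) = 2217)
n = -1914 (n = (44*(-87))/2 = (½)*(-3828) = -1914)
S/(-47450) + 14421/n = 2217/(-47450) + 14421/(-1914) = 2217*(-1/47450) + 14421*(-1/1914) = -2217/47450 - 437/58 = -5216059/688025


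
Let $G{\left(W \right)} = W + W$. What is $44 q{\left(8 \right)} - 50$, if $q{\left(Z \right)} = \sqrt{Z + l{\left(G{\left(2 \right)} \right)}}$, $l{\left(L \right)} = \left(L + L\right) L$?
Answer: $-50 + 88 \sqrt{10} \approx 228.28$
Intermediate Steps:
$G{\left(W \right)} = 2 W$
$l{\left(L \right)} = 2 L^{2}$ ($l{\left(L \right)} = 2 L L = 2 L^{2}$)
$q{\left(Z \right)} = \sqrt{32 + Z}$ ($q{\left(Z \right)} = \sqrt{Z + 2 \left(2 \cdot 2\right)^{2}} = \sqrt{Z + 2 \cdot 4^{2}} = \sqrt{Z + 2 \cdot 16} = \sqrt{Z + 32} = \sqrt{32 + Z}$)
$44 q{\left(8 \right)} - 50 = 44 \sqrt{32 + 8} - 50 = 44 \sqrt{40} - 50 = 44 \cdot 2 \sqrt{10} - 50 = 88 \sqrt{10} - 50 = -50 + 88 \sqrt{10}$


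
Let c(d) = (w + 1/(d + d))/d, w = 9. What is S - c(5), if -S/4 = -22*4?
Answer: 17509/50 ≈ 350.18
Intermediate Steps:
S = 352 (S = -(-88)*4 = -4*(-88) = 352)
c(d) = (9 + 1/(2*d))/d (c(d) = (9 + 1/(d + d))/d = (9 + 1/(2*d))/d)
S - c(5) = 352 - (1 + 18*5)/(2*5**2) = 352 - (1 + 90)/(2*25) = 352 - 91/(2*25) = 352 - 1*91/50 = 352 - 91/50 = 17509/50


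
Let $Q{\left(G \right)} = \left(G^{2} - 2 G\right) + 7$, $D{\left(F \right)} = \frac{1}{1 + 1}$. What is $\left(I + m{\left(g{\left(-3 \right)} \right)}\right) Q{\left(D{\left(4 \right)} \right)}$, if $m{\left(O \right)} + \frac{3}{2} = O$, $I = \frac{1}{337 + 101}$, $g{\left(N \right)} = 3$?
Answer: $\frac{8225}{876} \approx 9.3893$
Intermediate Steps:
$D{\left(F \right)} = \frac{1}{2}$
$I = \frac{1}{438} \approx 0.0022831$
$m{\left(O \right)} = - \frac{3}{2} + O$
$Q{\left(G \right)} = 7 + G^{2} - 2 G$
$\left(I + m{\left(g{\left(-3 \right)} \right)}\right) Q{\left(D{\left(4 \right)} \right)} = \left(\frac{1}{438} + \left(- \frac{3}{2} + 3\right)\right) \left(7 + \left(\frac{1}{2}\right)^{2} - 1\right) = \left(\frac{1}{438} + \frac{3}{2}\right) \left(7 + \frac{1}{4} - 1\right) = \frac{329}{219} \cdot \frac{25}{4} = \frac{8225}{876}$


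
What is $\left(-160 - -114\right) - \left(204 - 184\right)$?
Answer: $-66$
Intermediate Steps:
$\left(-160 - -114\right) - \left(204 - 184\right) = \left(-160 + 114\right) - 20 = -46 - 20 = -66$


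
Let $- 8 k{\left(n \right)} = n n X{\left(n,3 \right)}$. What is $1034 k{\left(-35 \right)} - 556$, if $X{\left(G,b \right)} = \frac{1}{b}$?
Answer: $- \frac{639997}{12} \approx -53333.0$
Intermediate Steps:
$k{\left(n \right)} = - \frac{n^{2}}{24}$ ($k{\left(n \right)} = - \frac{n \frac{n}{3}}{8} = - \frac{\frac{1}{3} n^{2}}{8} = - \frac{n^{2}}{24}$)
$1034 k{\left(-35 \right)} - 556 = 1034 \left(- \frac{\left(-35\right)^{2}}{24}\right) - 556 = 1034 \left(\left(- \frac{1}{24}\right) 1225\right) - 556 = 1034 \left(- \frac{1225}{24}\right) - 556 = - \frac{633325}{12} - 556 = - \frac{639997}{12}$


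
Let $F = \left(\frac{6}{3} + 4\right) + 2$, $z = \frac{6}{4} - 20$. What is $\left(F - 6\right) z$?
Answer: $-37$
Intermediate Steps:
$z = - \frac{37}{2}$ ($z = 6 \cdot \frac{1}{4} - 20 = \frac{3}{2} - 20 = - \frac{37}{2} \approx -18.5$)
$F = 8$ ($F = \left(6 \cdot \frac{1}{3} + 4\right) + 2 = \left(2 + 4\right) + 2 = 6 + 2 = 8$)
$\left(F - 6\right) z = \left(8 - 6\right) \left(- \frac{37}{2}\right) = 2 \left(- \frac{37}{2}\right) = -37$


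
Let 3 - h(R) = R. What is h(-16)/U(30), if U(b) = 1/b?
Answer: 570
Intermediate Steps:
h(R) = 3 - R
h(-16)/U(30) = (3 - 1*(-16))/(1/30) = (3 + 16)/(1/30) = 19*30 = 570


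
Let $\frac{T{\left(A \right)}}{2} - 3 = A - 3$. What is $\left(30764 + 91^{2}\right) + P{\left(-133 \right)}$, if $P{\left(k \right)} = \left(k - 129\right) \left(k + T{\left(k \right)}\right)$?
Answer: $143583$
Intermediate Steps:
$T{\left(A \right)} = 2 A$ ($T{\left(A \right)} = 6 + 2 \left(A - 3\right) = 6 + 2 \left(-3 + A\right) = 6 + \left(-6 + 2 A\right) = 2 A$)
$P{\left(k \right)} = 3 k \left(-129 + k\right)$ ($P{\left(k \right)} = \left(k - 129\right) \left(k + 2 k\right) = \left(-129 + k\right) 3 k = 3 k \left(-129 + k\right)$)
$\left(30764 + 91^{2}\right) + P{\left(-133 \right)} = \left(30764 + 91^{2}\right) + 3 \left(-133\right) \left(-129 - 133\right) = \left(30764 + 8281\right) + 3 \left(-133\right) \left(-262\right) = 39045 + 104538 = 143583$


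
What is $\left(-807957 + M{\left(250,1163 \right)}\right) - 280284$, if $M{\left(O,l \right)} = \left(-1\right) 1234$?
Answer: $-1089475$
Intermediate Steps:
$M{\left(O,l \right)} = -1234$
$\left(-807957 + M{\left(250,1163 \right)}\right) - 280284 = \left(-807957 - 1234\right) - 280284 = -809191 - 280284 = -1089475$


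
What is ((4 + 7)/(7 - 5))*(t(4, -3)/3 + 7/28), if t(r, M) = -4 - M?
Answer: -11/24 ≈ -0.45833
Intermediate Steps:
((4 + 7)/(7 - 5))*(t(4, -3)/3 + 7/28) = ((4 + 7)/(7 - 5))*((-4 - 1*(-3))/3 + 7/28) = (11/2)*((-4 + 3)*(1/3) + 7*(1/28)) = (11*(1/2))*(-1*1/3 + 1/4) = 11*(-1/3 + 1/4)/2 = (11/2)*(-1/12) = -11/24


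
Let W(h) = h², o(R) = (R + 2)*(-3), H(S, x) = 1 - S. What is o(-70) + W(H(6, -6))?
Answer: 229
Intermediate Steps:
o(R) = -6 - 3*R (o(R) = (2 + R)*(-3) = -6 - 3*R)
o(-70) + W(H(6, -6)) = (-6 - 3*(-70)) + (1 - 1*6)² = (-6 + 210) + (1 - 6)² = 204 + (-5)² = 204 + 25 = 229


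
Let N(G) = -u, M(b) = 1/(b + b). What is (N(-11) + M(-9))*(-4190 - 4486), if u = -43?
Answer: -372586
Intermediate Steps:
M(b) = 1/(2*b)
N(G) = 43 (N(G) = -1*(-43) = 43)
(N(-11) + M(-9))*(-4190 - 4486) = (43 + (1/2)/(-9))*(-4190 - 4486) = (43 + (1/2)*(-1/9))*(-8676) = (43 - 1/18)*(-8676) = (773/18)*(-8676) = -372586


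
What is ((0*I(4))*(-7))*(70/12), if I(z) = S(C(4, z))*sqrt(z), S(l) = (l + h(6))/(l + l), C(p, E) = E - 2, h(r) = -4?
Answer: 0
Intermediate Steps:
C(p, E) = -2 + E
S(l) = (-4 + l)/(2*l) (S(l) = (l - 4)/(l + l) = (-4 + l)/((2*l)) = (-4 + l)*(1/(2*l)) = (-4 + l)/(2*l))
I(z) = sqrt(z)*(-6 + z)/(2*(-2 + z)) (I(z) = ((-4 + (-2 + z))/(2*(-2 + z)))*sqrt(z) = ((-6 + z)/(2*(-2 + z)))*sqrt(z) = sqrt(z)*(-6 + z)/(2*(-2 + z)))
((0*I(4))*(-7))*(70/12) = ((0*(sqrt(4)*(-6 + 4)/(2*(-2 + 4))))*(-7))*(70/12) = ((0*((1/2)*2*(-2)/2))*(-7))*(70*(1/12)) = ((0*((1/2)*2*(1/2)*(-2)))*(-7))*(35/6) = ((0*(-1))*(-7))*(35/6) = (0*(-7))*(35/6) = 0*(35/6) = 0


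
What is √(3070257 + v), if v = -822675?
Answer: √2247582 ≈ 1499.2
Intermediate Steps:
√(3070257 + v) = √(3070257 - 822675) = √2247582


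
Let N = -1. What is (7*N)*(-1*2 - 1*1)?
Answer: 21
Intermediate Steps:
(7*N)*(-1*2 - 1*1) = (7*(-1))*(-1*2 - 1*1) = -7*(-2 - 1) = -7*(-3) = 21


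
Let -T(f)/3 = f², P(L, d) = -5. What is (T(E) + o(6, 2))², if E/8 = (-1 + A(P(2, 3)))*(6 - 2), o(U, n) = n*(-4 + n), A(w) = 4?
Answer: 764633104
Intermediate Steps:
E = 96 (E = 8*((-1 + 4)*(6 - 2)) = 8*(3*4) = 8*12 = 96)
T(f) = -3*f²
(T(E) + o(6, 2))² = (-3*96² + 2*(-4 + 2))² = (-3*9216 + 2*(-2))² = (-27648 - 4)² = (-27652)² = 764633104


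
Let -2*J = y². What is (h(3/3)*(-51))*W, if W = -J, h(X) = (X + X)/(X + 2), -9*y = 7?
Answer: -833/81 ≈ -10.284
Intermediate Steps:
y = -7/9 (y = -⅑*7 = -7/9 ≈ -0.77778)
J = -49/162 (J = -(-7/9)²/2 = -½*49/81 = -49/162 ≈ -0.30247)
h(X) = 2*X/(2 + X) (h(X) = (2*X)/(2 + X) = 2*X/(2 + X))
W = 49/162 (W = -1*(-49/162) = 49/162 ≈ 0.30247)
(h(3/3)*(-51))*W = ((2*(3/3)/(2 + 3/3))*(-51))*(49/162) = ((2*(3*(⅓))/(2 + 3*(⅓)))*(-51))*(49/162) = ((2*1/(2 + 1))*(-51))*(49/162) = ((2*1/3)*(-51))*(49/162) = ((2*1*(⅓))*(-51))*(49/162) = ((⅔)*(-51))*(49/162) = -34*49/162 = -833/81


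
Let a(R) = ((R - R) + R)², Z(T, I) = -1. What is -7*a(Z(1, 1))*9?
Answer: -63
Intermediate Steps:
a(R) = R² (a(R) = (0 + R)² = R²)
-7*a(Z(1, 1))*9 = -7*(-1)²*9 = -7*1*9 = -7*9 = -63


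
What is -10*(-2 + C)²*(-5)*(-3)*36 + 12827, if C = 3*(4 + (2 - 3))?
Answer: -251773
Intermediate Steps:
C = 9 (C = 3*(4 - 1) = 3*3 = 9)
-10*(-2 + C)²*(-5)*(-3)*36 + 12827 = -10*(-2 + 9)²*(-5)*(-3)*36 + 12827 = -10*7²*(-5)*(-3)*36 + 12827 = -10*49*(-5)*(-3)*36 + 12827 = -(-2450)*(-3)*36 + 12827 = -10*735*36 + 12827 = -7350*36 + 12827 = -264600 + 12827 = -251773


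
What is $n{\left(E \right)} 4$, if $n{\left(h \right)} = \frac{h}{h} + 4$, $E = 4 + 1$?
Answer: $20$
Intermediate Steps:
$E = 5$
$n{\left(h \right)} = 5$ ($n{\left(h \right)} = 1 + 4 = 5$)
$n{\left(E \right)} 4 = 5 \cdot 4 = 20$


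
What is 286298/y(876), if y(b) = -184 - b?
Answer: -143149/530 ≈ -270.09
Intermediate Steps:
286298/y(876) = 286298/(-184 - 1*876) = 286298/(-184 - 876) = 286298/(-1060) = 286298*(-1/1060) = -143149/530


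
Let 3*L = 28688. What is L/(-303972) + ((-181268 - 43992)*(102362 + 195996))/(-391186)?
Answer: 7661018943034664/44591096547 ≈ 1.7181e+5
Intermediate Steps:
L = 28688/3 (L = (⅓)*28688 = 28688/3 ≈ 9562.7)
L/(-303972) + ((-181268 - 43992)*(102362 + 195996))/(-391186) = (28688/3)/(-303972) + ((-181268 - 43992)*(102362 + 195996))/(-391186) = (28688/3)*(-1/303972) - 225260*298358*(-1/391186) = -7172/227979 - 67208123080*(-1/391186) = -7172/227979 + 33604061540/195593 = 7661018943034664/44591096547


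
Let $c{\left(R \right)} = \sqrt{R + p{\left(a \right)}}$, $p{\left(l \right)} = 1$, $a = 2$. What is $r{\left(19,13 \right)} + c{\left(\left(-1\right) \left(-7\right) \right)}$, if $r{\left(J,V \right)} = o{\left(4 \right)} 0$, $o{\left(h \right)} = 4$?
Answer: $2 \sqrt{2} \approx 2.8284$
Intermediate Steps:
$r{\left(J,V \right)} = 0$ ($r{\left(J,V \right)} = 4 \cdot 0 = 0$)
$c{\left(R \right)} = \sqrt{1 + R}$ ($c{\left(R \right)} = \sqrt{R + 1} = \sqrt{1 + R}$)
$r{\left(19,13 \right)} + c{\left(\left(-1\right) \left(-7\right) \right)} = 0 + \sqrt{1 - -7} = 0 + \sqrt{1 + 7} = 0 + \sqrt{8} = 0 + 2 \sqrt{2} = 2 \sqrt{2}$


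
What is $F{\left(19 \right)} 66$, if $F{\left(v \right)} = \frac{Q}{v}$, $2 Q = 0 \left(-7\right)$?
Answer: $0$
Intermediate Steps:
$Q = 0$ ($Q = \frac{0 \left(-7\right)}{2} = \frac{1}{2} \cdot 0 = 0$)
$F{\left(v \right)} = 0$ ($F{\left(v \right)} = \frac{0}{v} = 0$)
$F{\left(19 \right)} 66 = 0 \cdot 66 = 0$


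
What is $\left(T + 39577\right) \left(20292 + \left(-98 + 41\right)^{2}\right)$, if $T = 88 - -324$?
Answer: $941381049$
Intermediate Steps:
$T = 412$ ($T = 88 + 324 = 412$)
$\left(T + 39577\right) \left(20292 + \left(-98 + 41\right)^{2}\right) = \left(412 + 39577\right) \left(20292 + \left(-98 + 41\right)^{2}\right) = 39989 \left(20292 + \left(-57\right)^{2}\right) = 39989 \left(20292 + 3249\right) = 39989 \cdot 23541 = 941381049$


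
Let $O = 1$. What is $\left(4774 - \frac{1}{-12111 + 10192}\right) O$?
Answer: $\frac{9161307}{1919} \approx 4774.0$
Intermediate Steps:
$\left(4774 - \frac{1}{-12111 + 10192}\right) O = \left(4774 - \frac{1}{-12111 + 10192}\right) 1 = \left(4774 - \frac{1}{-1919}\right) 1 = \left(4774 - - \frac{1}{1919}\right) 1 = \left(4774 + \frac{1}{1919}\right) 1 = \frac{9161307}{1919} \cdot 1 = \frac{9161307}{1919}$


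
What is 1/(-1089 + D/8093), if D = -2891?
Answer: -8093/8816168 ≈ -0.00091797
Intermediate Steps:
1/(-1089 + D/8093) = 1/(-1089 - 2891/8093) = 1/(-8816168/8093) = -8093/8816168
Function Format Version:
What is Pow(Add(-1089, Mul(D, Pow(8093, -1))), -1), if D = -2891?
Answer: Rational(-8093, 8816168) ≈ -0.00091797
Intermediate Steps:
Pow(Add(-1089, Mul(D, Pow(8093, -1))), -1) = Pow(Add(-1089, Mul(-2891, Pow(8093, -1))), -1) = Pow(Add(-1089, Mul(-2891, Rational(1, 8093))), -1) = Pow(Add(-1089, Rational(-2891, 8093)), -1) = Pow(Rational(-8816168, 8093), -1) = Rational(-8093, 8816168)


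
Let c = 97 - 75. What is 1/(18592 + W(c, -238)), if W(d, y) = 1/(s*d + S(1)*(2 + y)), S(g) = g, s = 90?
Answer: 1744/32424449 ≈ 5.3787e-5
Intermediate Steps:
c = 22
W(d, y) = 1/(2 + y + 90*d) (W(d, y) = 1/(90*d + 1*(2 + y)) = 1/(90*d + (2 + y)) = 1/(2 + y + 90*d))
1/(18592 + W(c, -238)) = 1/(18592 + 1/(2 - 238 + 90*22)) = 1/(18592 + 1/(2 - 238 + 1980)) = 1/(18592 + 1/1744) = 1/(32424449/1744) = 1744/32424449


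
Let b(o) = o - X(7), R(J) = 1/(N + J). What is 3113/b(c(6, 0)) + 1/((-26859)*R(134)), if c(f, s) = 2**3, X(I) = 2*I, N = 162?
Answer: -9290427/17906 ≈ -518.84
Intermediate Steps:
c(f, s) = 8
R(J) = 1/(162 + J)
b(o) = -14 + o (b(o) = o - 2*7 = o - 1*14 = o - 14 = -14 + o)
3113/b(c(6, 0)) + 1/((-26859)*R(134)) = 3113/(-14 + 8) + 1/((-26859)*(1/(162 + 134))) = 3113/(-6) - 1/(26859*(1/296)) = 3113*(-1/6) - 1/(26859*1/296) = -3113/6 - 1/26859*296 = -3113/6 - 296/26859 = -9290427/17906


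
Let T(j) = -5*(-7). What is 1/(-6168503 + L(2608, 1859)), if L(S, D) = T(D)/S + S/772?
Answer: -503344/3104877266861 ≈ -1.6211e-7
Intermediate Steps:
T(j) = 35
L(S, D) = 35/S + S/772
1/(-6168503 + L(2608, 1859)) = 1/(-6168503 + (35/2608 + (1/772)*2608)) = 1/(-6168503 + (35*(1/2608) + 652/193)) = 1/(-6168503 + (35/2608 + 652/193)) = 1/(-6168503 + 1707171/503344) = 1/(-3104877266861/503344) = -503344/3104877266861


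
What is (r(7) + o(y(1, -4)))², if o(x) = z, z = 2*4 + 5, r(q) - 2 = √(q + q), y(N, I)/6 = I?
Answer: (15 + √14)² ≈ 351.25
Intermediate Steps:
y(N, I) = 6*I
r(q) = 2 + √2*√q (r(q) = 2 + √(q + q) = 2 + √(2*q) = 2 + √2*√q)
z = 13 (z = 8 + 5 = 13)
o(x) = 13
(r(7) + o(y(1, -4)))² = ((2 + √2*√7) + 13)² = ((2 + √14) + 13)² = (15 + √14)²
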